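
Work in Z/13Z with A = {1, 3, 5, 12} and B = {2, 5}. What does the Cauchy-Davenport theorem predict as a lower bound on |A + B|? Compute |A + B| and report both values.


Cauchy-Davenport: |A + B| ≥ min(p, |A| + |B| - 1) for A, B nonempty in Z/pZ.
|A| = 4, |B| = 2, p = 13.
CD lower bound = min(13, 4 + 2 - 1) = min(13, 5) = 5.
Compute A + B mod 13 directly:
a = 1: 1+2=3, 1+5=6
a = 3: 3+2=5, 3+5=8
a = 5: 5+2=7, 5+5=10
a = 12: 12+2=1, 12+5=4
A + B = {1, 3, 4, 5, 6, 7, 8, 10}, so |A + B| = 8.
Verify: 8 ≥ 5? Yes ✓.

CD lower bound = 5, actual |A + B| = 8.


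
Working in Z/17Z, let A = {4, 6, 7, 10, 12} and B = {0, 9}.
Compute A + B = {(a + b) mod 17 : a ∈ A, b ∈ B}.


Work in Z/17Z: reduce every sum a + b modulo 17.
Enumerate all 10 pairs:
a = 4: 4+0=4, 4+9=13
a = 6: 6+0=6, 6+9=15
a = 7: 7+0=7, 7+9=16
a = 10: 10+0=10, 10+9=2
a = 12: 12+0=12, 12+9=4
Distinct residues collected: {2, 4, 6, 7, 10, 12, 13, 15, 16}
|A + B| = 9 (out of 17 total residues).

A + B = {2, 4, 6, 7, 10, 12, 13, 15, 16}


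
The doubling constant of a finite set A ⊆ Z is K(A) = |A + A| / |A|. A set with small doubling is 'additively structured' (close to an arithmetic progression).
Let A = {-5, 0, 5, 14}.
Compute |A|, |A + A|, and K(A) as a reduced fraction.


|A| = 4.
Compute A + A by enumerating all 16 pairs.
A + A = {-10, -5, 0, 5, 9, 10, 14, 19, 28}, so |A + A| = 9.
K = |A + A| / |A| = 9/4 (already in lowest terms) ≈ 2.2500.
Reference: AP of size 4 gives K = 7/4 ≈ 1.7500; a fully generic set of size 4 gives K ≈ 2.5000.

|A| = 4, |A + A| = 9, K = 9/4.


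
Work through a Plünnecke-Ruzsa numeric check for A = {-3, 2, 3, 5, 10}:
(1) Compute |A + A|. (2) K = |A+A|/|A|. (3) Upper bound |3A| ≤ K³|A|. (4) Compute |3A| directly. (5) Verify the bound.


|A| = 5.
Step 1: Compute A + A by enumerating all 25 pairs.
A + A = {-6, -1, 0, 2, 4, 5, 6, 7, 8, 10, 12, 13, 15, 20}, so |A + A| = 14.
Step 2: Doubling constant K = |A + A|/|A| = 14/5 = 14/5 ≈ 2.8000.
Step 3: Plünnecke-Ruzsa gives |3A| ≤ K³·|A| = (2.8000)³ · 5 ≈ 109.7600.
Step 4: Compute 3A = A + A + A directly by enumerating all triples (a,b,c) ∈ A³; |3A| = 27.
Step 5: Check 27 ≤ 109.7600? Yes ✓.

K = 14/5, Plünnecke-Ruzsa bound K³|A| ≈ 109.7600, |3A| = 27, inequality holds.


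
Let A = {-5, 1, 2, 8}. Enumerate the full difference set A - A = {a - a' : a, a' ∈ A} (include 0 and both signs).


A - A = {a - a' : a, a' ∈ A}.
Compute a - a' for each ordered pair (a, a'):
a = -5: -5--5=0, -5-1=-6, -5-2=-7, -5-8=-13
a = 1: 1--5=6, 1-1=0, 1-2=-1, 1-8=-7
a = 2: 2--5=7, 2-1=1, 2-2=0, 2-8=-6
a = 8: 8--5=13, 8-1=7, 8-2=6, 8-8=0
Collecting distinct values (and noting 0 appears from a-a):
A - A = {-13, -7, -6, -1, 0, 1, 6, 7, 13}
|A - A| = 9

A - A = {-13, -7, -6, -1, 0, 1, 6, 7, 13}


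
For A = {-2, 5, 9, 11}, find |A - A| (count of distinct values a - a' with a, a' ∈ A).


A - A = {a - a' : a, a' ∈ A}; |A| = 4.
Bounds: 2|A|-1 ≤ |A - A| ≤ |A|² - |A| + 1, i.e. 7 ≤ |A - A| ≤ 13.
Note: 0 ∈ A - A always (from a - a). The set is symmetric: if d ∈ A - A then -d ∈ A - A.
Enumerate nonzero differences d = a - a' with a > a' (then include -d):
Positive differences: {2, 4, 6, 7, 11, 13}
Full difference set: {0} ∪ (positive diffs) ∪ (negative diffs).
|A - A| = 1 + 2·6 = 13 (matches direct enumeration: 13).

|A - A| = 13


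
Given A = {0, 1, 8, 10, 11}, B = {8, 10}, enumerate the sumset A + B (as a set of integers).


A + B = {a + b : a ∈ A, b ∈ B}.
Enumerate all |A|·|B| = 5·2 = 10 pairs (a, b) and collect distinct sums.
a = 0: 0+8=8, 0+10=10
a = 1: 1+8=9, 1+10=11
a = 8: 8+8=16, 8+10=18
a = 10: 10+8=18, 10+10=20
a = 11: 11+8=19, 11+10=21
Collecting distinct sums: A + B = {8, 9, 10, 11, 16, 18, 19, 20, 21}
|A + B| = 9

A + B = {8, 9, 10, 11, 16, 18, 19, 20, 21}


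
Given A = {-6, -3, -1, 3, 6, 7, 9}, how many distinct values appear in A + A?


A + A = {a + a' : a, a' ∈ A}; |A| = 7.
General bounds: 2|A| - 1 ≤ |A + A| ≤ |A|(|A|+1)/2, i.e. 13 ≤ |A + A| ≤ 28.
Lower bound 2|A|-1 is attained iff A is an arithmetic progression.
Enumerate sums a + a' for a ≤ a' (symmetric, so this suffices):
a = -6: -6+-6=-12, -6+-3=-9, -6+-1=-7, -6+3=-3, -6+6=0, -6+7=1, -6+9=3
a = -3: -3+-3=-6, -3+-1=-4, -3+3=0, -3+6=3, -3+7=4, -3+9=6
a = -1: -1+-1=-2, -1+3=2, -1+6=5, -1+7=6, -1+9=8
a = 3: 3+3=6, 3+6=9, 3+7=10, 3+9=12
a = 6: 6+6=12, 6+7=13, 6+9=15
a = 7: 7+7=14, 7+9=16
a = 9: 9+9=18
Distinct sums: {-12, -9, -7, -6, -4, -3, -2, 0, 1, 2, 3, 4, 5, 6, 8, 9, 10, 12, 13, 14, 15, 16, 18}
|A + A| = 23

|A + A| = 23


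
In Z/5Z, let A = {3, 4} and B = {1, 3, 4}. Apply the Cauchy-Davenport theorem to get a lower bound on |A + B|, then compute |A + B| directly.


Cauchy-Davenport: |A + B| ≥ min(p, |A| + |B| - 1) for A, B nonempty in Z/pZ.
|A| = 2, |B| = 3, p = 5.
CD lower bound = min(5, 2 + 3 - 1) = min(5, 4) = 4.
Compute A + B mod 5 directly:
a = 3: 3+1=4, 3+3=1, 3+4=2
a = 4: 4+1=0, 4+3=2, 4+4=3
A + B = {0, 1, 2, 3, 4}, so |A + B| = 5.
Verify: 5 ≥ 4? Yes ✓.

CD lower bound = 4, actual |A + B| = 5.


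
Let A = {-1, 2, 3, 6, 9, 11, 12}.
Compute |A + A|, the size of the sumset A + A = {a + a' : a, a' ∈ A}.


A + A = {a + a' : a, a' ∈ A}; |A| = 7.
General bounds: 2|A| - 1 ≤ |A + A| ≤ |A|(|A|+1)/2, i.e. 13 ≤ |A + A| ≤ 28.
Lower bound 2|A|-1 is attained iff A is an arithmetic progression.
Enumerate sums a + a' for a ≤ a' (symmetric, so this suffices):
a = -1: -1+-1=-2, -1+2=1, -1+3=2, -1+6=5, -1+9=8, -1+11=10, -1+12=11
a = 2: 2+2=4, 2+3=5, 2+6=8, 2+9=11, 2+11=13, 2+12=14
a = 3: 3+3=6, 3+6=9, 3+9=12, 3+11=14, 3+12=15
a = 6: 6+6=12, 6+9=15, 6+11=17, 6+12=18
a = 9: 9+9=18, 9+11=20, 9+12=21
a = 11: 11+11=22, 11+12=23
a = 12: 12+12=24
Distinct sums: {-2, 1, 2, 4, 5, 6, 8, 9, 10, 11, 12, 13, 14, 15, 17, 18, 20, 21, 22, 23, 24}
|A + A| = 21

|A + A| = 21


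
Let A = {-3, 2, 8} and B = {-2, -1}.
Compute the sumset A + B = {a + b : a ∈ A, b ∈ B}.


A + B = {a + b : a ∈ A, b ∈ B}.
Enumerate all |A|·|B| = 3·2 = 6 pairs (a, b) and collect distinct sums.
a = -3: -3+-2=-5, -3+-1=-4
a = 2: 2+-2=0, 2+-1=1
a = 8: 8+-2=6, 8+-1=7
Collecting distinct sums: A + B = {-5, -4, 0, 1, 6, 7}
|A + B| = 6

A + B = {-5, -4, 0, 1, 6, 7}


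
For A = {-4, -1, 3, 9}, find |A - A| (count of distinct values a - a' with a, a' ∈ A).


A - A = {a - a' : a, a' ∈ A}; |A| = 4.
Bounds: 2|A|-1 ≤ |A - A| ≤ |A|² - |A| + 1, i.e. 7 ≤ |A - A| ≤ 13.
Note: 0 ∈ A - A always (from a - a). The set is symmetric: if d ∈ A - A then -d ∈ A - A.
Enumerate nonzero differences d = a - a' with a > a' (then include -d):
Positive differences: {3, 4, 6, 7, 10, 13}
Full difference set: {0} ∪ (positive diffs) ∪ (negative diffs).
|A - A| = 1 + 2·6 = 13 (matches direct enumeration: 13).

|A - A| = 13


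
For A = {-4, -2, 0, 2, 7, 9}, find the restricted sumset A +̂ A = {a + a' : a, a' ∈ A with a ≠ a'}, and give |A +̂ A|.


Restricted sumset: A +̂ A = {a + a' : a ∈ A, a' ∈ A, a ≠ a'}.
Equivalently, take A + A and drop any sum 2a that is achievable ONLY as a + a for a ∈ A (i.e. sums representable only with equal summands).
Enumerate pairs (a, a') with a < a' (symmetric, so each unordered pair gives one sum; this covers all a ≠ a'):
  -4 + -2 = -6
  -4 + 0 = -4
  -4 + 2 = -2
  -4 + 7 = 3
  -4 + 9 = 5
  -2 + 0 = -2
  -2 + 2 = 0
  -2 + 7 = 5
  -2 + 9 = 7
  0 + 2 = 2
  0 + 7 = 7
  0 + 9 = 9
  2 + 7 = 9
  2 + 9 = 11
  7 + 9 = 16
Collected distinct sums: {-6, -4, -2, 0, 2, 3, 5, 7, 9, 11, 16}
|A +̂ A| = 11
(Reference bound: |A +̂ A| ≥ 2|A| - 3 for |A| ≥ 2, with |A| = 6 giving ≥ 9.)

|A +̂ A| = 11


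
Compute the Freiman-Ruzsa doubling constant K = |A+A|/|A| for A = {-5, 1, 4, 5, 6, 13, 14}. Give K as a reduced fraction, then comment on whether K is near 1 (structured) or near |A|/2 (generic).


|A| = 7.
Compute A + A by enumerating all 49 pairs.
A + A = {-10, -4, -1, 0, 1, 2, 5, 6, 7, 8, 9, 10, 11, 12, 14, 15, 17, 18, 19, 20, 26, 27, 28}, so |A + A| = 23.
K = |A + A| / |A| = 23/7 (already in lowest terms) ≈ 3.2857.
Reference: AP of size 7 gives K = 13/7 ≈ 1.8571; a fully generic set of size 7 gives K ≈ 4.0000.

|A| = 7, |A + A| = 23, K = 23/7.


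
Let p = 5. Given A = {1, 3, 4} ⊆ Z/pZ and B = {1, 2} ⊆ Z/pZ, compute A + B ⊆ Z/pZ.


Work in Z/5Z: reduce every sum a + b modulo 5.
Enumerate all 6 pairs:
a = 1: 1+1=2, 1+2=3
a = 3: 3+1=4, 3+2=0
a = 4: 4+1=0, 4+2=1
Distinct residues collected: {0, 1, 2, 3, 4}
|A + B| = 5 (out of 5 total residues).

A + B = {0, 1, 2, 3, 4}


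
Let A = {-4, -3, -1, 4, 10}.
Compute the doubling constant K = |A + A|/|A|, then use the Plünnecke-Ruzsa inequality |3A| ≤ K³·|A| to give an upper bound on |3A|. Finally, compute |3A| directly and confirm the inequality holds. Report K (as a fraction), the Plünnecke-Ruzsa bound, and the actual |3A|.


|A| = 5.
Step 1: Compute A + A by enumerating all 25 pairs.
A + A = {-8, -7, -6, -5, -4, -2, 0, 1, 3, 6, 7, 8, 9, 14, 20}, so |A + A| = 15.
Step 2: Doubling constant K = |A + A|/|A| = 15/5 = 15/5 ≈ 3.0000.
Step 3: Plünnecke-Ruzsa gives |3A| ≤ K³·|A| = (3.0000)³ · 5 ≈ 135.0000.
Step 4: Compute 3A = A + A + A directly by enumerating all triples (a,b,c) ∈ A³; |3A| = 30.
Step 5: Check 30 ≤ 135.0000? Yes ✓.

K = 15/5, Plünnecke-Ruzsa bound K³|A| ≈ 135.0000, |3A| = 30, inequality holds.


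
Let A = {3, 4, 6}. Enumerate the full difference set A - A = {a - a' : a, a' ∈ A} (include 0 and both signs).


A - A = {a - a' : a, a' ∈ A}.
Compute a - a' for each ordered pair (a, a'):
a = 3: 3-3=0, 3-4=-1, 3-6=-3
a = 4: 4-3=1, 4-4=0, 4-6=-2
a = 6: 6-3=3, 6-4=2, 6-6=0
Collecting distinct values (and noting 0 appears from a-a):
A - A = {-3, -2, -1, 0, 1, 2, 3}
|A - A| = 7

A - A = {-3, -2, -1, 0, 1, 2, 3}


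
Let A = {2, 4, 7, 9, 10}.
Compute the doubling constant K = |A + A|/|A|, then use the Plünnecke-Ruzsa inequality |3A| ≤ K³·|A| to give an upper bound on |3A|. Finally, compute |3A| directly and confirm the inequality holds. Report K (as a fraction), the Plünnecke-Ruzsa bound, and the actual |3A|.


|A| = 5.
Step 1: Compute A + A by enumerating all 25 pairs.
A + A = {4, 6, 8, 9, 11, 12, 13, 14, 16, 17, 18, 19, 20}, so |A + A| = 13.
Step 2: Doubling constant K = |A + A|/|A| = 13/5 = 13/5 ≈ 2.6000.
Step 3: Plünnecke-Ruzsa gives |3A| ≤ K³·|A| = (2.6000)³ · 5 ≈ 87.8800.
Step 4: Compute 3A = A + A + A directly by enumerating all triples (a,b,c) ∈ A³; |3A| = 23.
Step 5: Check 23 ≤ 87.8800? Yes ✓.

K = 13/5, Plünnecke-Ruzsa bound K³|A| ≈ 87.8800, |3A| = 23, inequality holds.


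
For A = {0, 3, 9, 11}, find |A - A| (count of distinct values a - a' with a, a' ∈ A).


A - A = {a - a' : a, a' ∈ A}; |A| = 4.
Bounds: 2|A|-1 ≤ |A - A| ≤ |A|² - |A| + 1, i.e. 7 ≤ |A - A| ≤ 13.
Note: 0 ∈ A - A always (from a - a). The set is symmetric: if d ∈ A - A then -d ∈ A - A.
Enumerate nonzero differences d = a - a' with a > a' (then include -d):
Positive differences: {2, 3, 6, 8, 9, 11}
Full difference set: {0} ∪ (positive diffs) ∪ (negative diffs).
|A - A| = 1 + 2·6 = 13 (matches direct enumeration: 13).

|A - A| = 13


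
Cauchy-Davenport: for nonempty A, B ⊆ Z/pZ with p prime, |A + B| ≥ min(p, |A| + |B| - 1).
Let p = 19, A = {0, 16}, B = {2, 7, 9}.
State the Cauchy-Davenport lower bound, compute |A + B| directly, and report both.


Cauchy-Davenport: |A + B| ≥ min(p, |A| + |B| - 1) for A, B nonempty in Z/pZ.
|A| = 2, |B| = 3, p = 19.
CD lower bound = min(19, 2 + 3 - 1) = min(19, 4) = 4.
Compute A + B mod 19 directly:
a = 0: 0+2=2, 0+7=7, 0+9=9
a = 16: 16+2=18, 16+7=4, 16+9=6
A + B = {2, 4, 6, 7, 9, 18}, so |A + B| = 6.
Verify: 6 ≥ 4? Yes ✓.

CD lower bound = 4, actual |A + B| = 6.


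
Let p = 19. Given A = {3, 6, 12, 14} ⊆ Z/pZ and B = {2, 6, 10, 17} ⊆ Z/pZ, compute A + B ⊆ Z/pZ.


Work in Z/19Z: reduce every sum a + b modulo 19.
Enumerate all 16 pairs:
a = 3: 3+2=5, 3+6=9, 3+10=13, 3+17=1
a = 6: 6+2=8, 6+6=12, 6+10=16, 6+17=4
a = 12: 12+2=14, 12+6=18, 12+10=3, 12+17=10
a = 14: 14+2=16, 14+6=1, 14+10=5, 14+17=12
Distinct residues collected: {1, 3, 4, 5, 8, 9, 10, 12, 13, 14, 16, 18}
|A + B| = 12 (out of 19 total residues).

A + B = {1, 3, 4, 5, 8, 9, 10, 12, 13, 14, 16, 18}


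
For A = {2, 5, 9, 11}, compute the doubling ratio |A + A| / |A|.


|A| = 4.
Compute A + A by enumerating all 16 pairs.
A + A = {4, 7, 10, 11, 13, 14, 16, 18, 20, 22}, so |A + A| = 10.
K = |A + A| / |A| = 10/4 = 5/2 ≈ 2.5000.
Reference: AP of size 4 gives K = 7/4 ≈ 1.7500; a fully generic set of size 4 gives K ≈ 2.5000.

|A| = 4, |A + A| = 10, K = 10/4 = 5/2.


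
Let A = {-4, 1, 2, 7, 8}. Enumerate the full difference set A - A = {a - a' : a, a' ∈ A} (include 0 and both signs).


A - A = {a - a' : a, a' ∈ A}.
Compute a - a' for each ordered pair (a, a'):
a = -4: -4--4=0, -4-1=-5, -4-2=-6, -4-7=-11, -4-8=-12
a = 1: 1--4=5, 1-1=0, 1-2=-1, 1-7=-6, 1-8=-7
a = 2: 2--4=6, 2-1=1, 2-2=0, 2-7=-5, 2-8=-6
a = 7: 7--4=11, 7-1=6, 7-2=5, 7-7=0, 7-8=-1
a = 8: 8--4=12, 8-1=7, 8-2=6, 8-7=1, 8-8=0
Collecting distinct values (and noting 0 appears from a-a):
A - A = {-12, -11, -7, -6, -5, -1, 0, 1, 5, 6, 7, 11, 12}
|A - A| = 13

A - A = {-12, -11, -7, -6, -5, -1, 0, 1, 5, 6, 7, 11, 12}


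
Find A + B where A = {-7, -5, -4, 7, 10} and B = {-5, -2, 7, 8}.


A + B = {a + b : a ∈ A, b ∈ B}.
Enumerate all |A|·|B| = 5·4 = 20 pairs (a, b) and collect distinct sums.
a = -7: -7+-5=-12, -7+-2=-9, -7+7=0, -7+8=1
a = -5: -5+-5=-10, -5+-2=-7, -5+7=2, -5+8=3
a = -4: -4+-5=-9, -4+-2=-6, -4+7=3, -4+8=4
a = 7: 7+-5=2, 7+-2=5, 7+7=14, 7+8=15
a = 10: 10+-5=5, 10+-2=8, 10+7=17, 10+8=18
Collecting distinct sums: A + B = {-12, -10, -9, -7, -6, 0, 1, 2, 3, 4, 5, 8, 14, 15, 17, 18}
|A + B| = 16

A + B = {-12, -10, -9, -7, -6, 0, 1, 2, 3, 4, 5, 8, 14, 15, 17, 18}


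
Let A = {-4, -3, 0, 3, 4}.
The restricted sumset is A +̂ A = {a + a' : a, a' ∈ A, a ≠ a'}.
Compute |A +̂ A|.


Restricted sumset: A +̂ A = {a + a' : a ∈ A, a' ∈ A, a ≠ a'}.
Equivalently, take A + A and drop any sum 2a that is achievable ONLY as a + a for a ∈ A (i.e. sums representable only with equal summands).
Enumerate pairs (a, a') with a < a' (symmetric, so each unordered pair gives one sum; this covers all a ≠ a'):
  -4 + -3 = -7
  -4 + 0 = -4
  -4 + 3 = -1
  -4 + 4 = 0
  -3 + 0 = -3
  -3 + 3 = 0
  -3 + 4 = 1
  0 + 3 = 3
  0 + 4 = 4
  3 + 4 = 7
Collected distinct sums: {-7, -4, -3, -1, 0, 1, 3, 4, 7}
|A +̂ A| = 9
(Reference bound: |A +̂ A| ≥ 2|A| - 3 for |A| ≥ 2, with |A| = 5 giving ≥ 7.)

|A +̂ A| = 9


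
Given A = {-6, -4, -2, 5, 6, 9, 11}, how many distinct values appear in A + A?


A + A = {a + a' : a, a' ∈ A}; |A| = 7.
General bounds: 2|A| - 1 ≤ |A + A| ≤ |A|(|A|+1)/2, i.e. 13 ≤ |A + A| ≤ 28.
Lower bound 2|A|-1 is attained iff A is an arithmetic progression.
Enumerate sums a + a' for a ≤ a' (symmetric, so this suffices):
a = -6: -6+-6=-12, -6+-4=-10, -6+-2=-8, -6+5=-1, -6+6=0, -6+9=3, -6+11=5
a = -4: -4+-4=-8, -4+-2=-6, -4+5=1, -4+6=2, -4+9=5, -4+11=7
a = -2: -2+-2=-4, -2+5=3, -2+6=4, -2+9=7, -2+11=9
a = 5: 5+5=10, 5+6=11, 5+9=14, 5+11=16
a = 6: 6+6=12, 6+9=15, 6+11=17
a = 9: 9+9=18, 9+11=20
a = 11: 11+11=22
Distinct sums: {-12, -10, -8, -6, -4, -1, 0, 1, 2, 3, 4, 5, 7, 9, 10, 11, 12, 14, 15, 16, 17, 18, 20, 22}
|A + A| = 24

|A + A| = 24


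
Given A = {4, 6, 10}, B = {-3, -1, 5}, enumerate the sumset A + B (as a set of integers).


A + B = {a + b : a ∈ A, b ∈ B}.
Enumerate all |A|·|B| = 3·3 = 9 pairs (a, b) and collect distinct sums.
a = 4: 4+-3=1, 4+-1=3, 4+5=9
a = 6: 6+-3=3, 6+-1=5, 6+5=11
a = 10: 10+-3=7, 10+-1=9, 10+5=15
Collecting distinct sums: A + B = {1, 3, 5, 7, 9, 11, 15}
|A + B| = 7

A + B = {1, 3, 5, 7, 9, 11, 15}


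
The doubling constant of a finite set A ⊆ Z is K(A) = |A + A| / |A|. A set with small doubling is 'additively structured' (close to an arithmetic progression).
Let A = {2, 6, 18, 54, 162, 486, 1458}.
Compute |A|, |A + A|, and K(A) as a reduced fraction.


|A| = 7.
Compute A + A by enumerating all 49 pairs.
A + A = {4, 8, 12, 20, 24, 36, 56, 60, 72, 108, 164, 168, 180, 216, 324, 488, 492, 504, 540, 648, 972, 1460, 1464, 1476, 1512, 1620, 1944, 2916}, so |A + A| = 28.
K = |A + A| / |A| = 28/7 = 4/1 ≈ 4.0000.
Reference: AP of size 7 gives K = 13/7 ≈ 1.8571; a fully generic set of size 7 gives K ≈ 4.0000.

|A| = 7, |A + A| = 28, K = 28/7 = 4/1.


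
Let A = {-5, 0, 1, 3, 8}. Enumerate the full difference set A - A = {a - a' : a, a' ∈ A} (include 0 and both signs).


A - A = {a - a' : a, a' ∈ A}.
Compute a - a' for each ordered pair (a, a'):
a = -5: -5--5=0, -5-0=-5, -5-1=-6, -5-3=-8, -5-8=-13
a = 0: 0--5=5, 0-0=0, 0-1=-1, 0-3=-3, 0-8=-8
a = 1: 1--5=6, 1-0=1, 1-1=0, 1-3=-2, 1-8=-7
a = 3: 3--5=8, 3-0=3, 3-1=2, 3-3=0, 3-8=-5
a = 8: 8--5=13, 8-0=8, 8-1=7, 8-3=5, 8-8=0
Collecting distinct values (and noting 0 appears from a-a):
A - A = {-13, -8, -7, -6, -5, -3, -2, -1, 0, 1, 2, 3, 5, 6, 7, 8, 13}
|A - A| = 17

A - A = {-13, -8, -7, -6, -5, -3, -2, -1, 0, 1, 2, 3, 5, 6, 7, 8, 13}


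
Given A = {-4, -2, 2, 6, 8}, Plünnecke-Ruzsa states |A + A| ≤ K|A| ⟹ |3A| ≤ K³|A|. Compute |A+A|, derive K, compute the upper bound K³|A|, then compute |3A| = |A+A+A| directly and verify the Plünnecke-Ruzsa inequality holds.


|A| = 5.
Step 1: Compute A + A by enumerating all 25 pairs.
A + A = {-8, -6, -4, -2, 0, 2, 4, 6, 8, 10, 12, 14, 16}, so |A + A| = 13.
Step 2: Doubling constant K = |A + A|/|A| = 13/5 = 13/5 ≈ 2.6000.
Step 3: Plünnecke-Ruzsa gives |3A| ≤ K³·|A| = (2.6000)³ · 5 ≈ 87.8800.
Step 4: Compute 3A = A + A + A directly by enumerating all triples (a,b,c) ∈ A³; |3A| = 19.
Step 5: Check 19 ≤ 87.8800? Yes ✓.

K = 13/5, Plünnecke-Ruzsa bound K³|A| ≈ 87.8800, |3A| = 19, inequality holds.


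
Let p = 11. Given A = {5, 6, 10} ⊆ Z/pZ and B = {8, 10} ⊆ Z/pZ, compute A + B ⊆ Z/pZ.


Work in Z/11Z: reduce every sum a + b modulo 11.
Enumerate all 6 pairs:
a = 5: 5+8=2, 5+10=4
a = 6: 6+8=3, 6+10=5
a = 10: 10+8=7, 10+10=9
Distinct residues collected: {2, 3, 4, 5, 7, 9}
|A + B| = 6 (out of 11 total residues).

A + B = {2, 3, 4, 5, 7, 9}


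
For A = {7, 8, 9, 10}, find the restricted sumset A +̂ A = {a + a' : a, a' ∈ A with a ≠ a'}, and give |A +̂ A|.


Restricted sumset: A +̂ A = {a + a' : a ∈ A, a' ∈ A, a ≠ a'}.
Equivalently, take A + A and drop any sum 2a that is achievable ONLY as a + a for a ∈ A (i.e. sums representable only with equal summands).
Enumerate pairs (a, a') with a < a' (symmetric, so each unordered pair gives one sum; this covers all a ≠ a'):
  7 + 8 = 15
  7 + 9 = 16
  7 + 10 = 17
  8 + 9 = 17
  8 + 10 = 18
  9 + 10 = 19
Collected distinct sums: {15, 16, 17, 18, 19}
|A +̂ A| = 5
(Reference bound: |A +̂ A| ≥ 2|A| - 3 for |A| ≥ 2, with |A| = 4 giving ≥ 5.)

|A +̂ A| = 5


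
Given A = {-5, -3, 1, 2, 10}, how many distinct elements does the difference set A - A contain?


A - A = {a - a' : a, a' ∈ A}; |A| = 5.
Bounds: 2|A|-1 ≤ |A - A| ≤ |A|² - |A| + 1, i.e. 9 ≤ |A - A| ≤ 21.
Note: 0 ∈ A - A always (from a - a). The set is symmetric: if d ∈ A - A then -d ∈ A - A.
Enumerate nonzero differences d = a - a' with a > a' (then include -d):
Positive differences: {1, 2, 4, 5, 6, 7, 8, 9, 13, 15}
Full difference set: {0} ∪ (positive diffs) ∪ (negative diffs).
|A - A| = 1 + 2·10 = 21 (matches direct enumeration: 21).

|A - A| = 21


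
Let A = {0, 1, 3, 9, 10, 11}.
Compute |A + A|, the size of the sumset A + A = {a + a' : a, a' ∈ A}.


A + A = {a + a' : a, a' ∈ A}; |A| = 6.
General bounds: 2|A| - 1 ≤ |A + A| ≤ |A|(|A|+1)/2, i.e. 11 ≤ |A + A| ≤ 21.
Lower bound 2|A|-1 is attained iff A is an arithmetic progression.
Enumerate sums a + a' for a ≤ a' (symmetric, so this suffices):
a = 0: 0+0=0, 0+1=1, 0+3=3, 0+9=9, 0+10=10, 0+11=11
a = 1: 1+1=2, 1+3=4, 1+9=10, 1+10=11, 1+11=12
a = 3: 3+3=6, 3+9=12, 3+10=13, 3+11=14
a = 9: 9+9=18, 9+10=19, 9+11=20
a = 10: 10+10=20, 10+11=21
a = 11: 11+11=22
Distinct sums: {0, 1, 2, 3, 4, 6, 9, 10, 11, 12, 13, 14, 18, 19, 20, 21, 22}
|A + A| = 17

|A + A| = 17


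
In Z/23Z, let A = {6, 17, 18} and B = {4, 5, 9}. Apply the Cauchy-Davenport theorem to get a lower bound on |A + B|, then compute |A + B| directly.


Cauchy-Davenport: |A + B| ≥ min(p, |A| + |B| - 1) for A, B nonempty in Z/pZ.
|A| = 3, |B| = 3, p = 23.
CD lower bound = min(23, 3 + 3 - 1) = min(23, 5) = 5.
Compute A + B mod 23 directly:
a = 6: 6+4=10, 6+5=11, 6+9=15
a = 17: 17+4=21, 17+5=22, 17+9=3
a = 18: 18+4=22, 18+5=0, 18+9=4
A + B = {0, 3, 4, 10, 11, 15, 21, 22}, so |A + B| = 8.
Verify: 8 ≥ 5? Yes ✓.

CD lower bound = 5, actual |A + B| = 8.


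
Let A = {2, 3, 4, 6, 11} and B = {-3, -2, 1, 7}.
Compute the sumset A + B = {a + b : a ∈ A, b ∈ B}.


A + B = {a + b : a ∈ A, b ∈ B}.
Enumerate all |A|·|B| = 5·4 = 20 pairs (a, b) and collect distinct sums.
a = 2: 2+-3=-1, 2+-2=0, 2+1=3, 2+7=9
a = 3: 3+-3=0, 3+-2=1, 3+1=4, 3+7=10
a = 4: 4+-3=1, 4+-2=2, 4+1=5, 4+7=11
a = 6: 6+-3=3, 6+-2=4, 6+1=7, 6+7=13
a = 11: 11+-3=8, 11+-2=9, 11+1=12, 11+7=18
Collecting distinct sums: A + B = {-1, 0, 1, 2, 3, 4, 5, 7, 8, 9, 10, 11, 12, 13, 18}
|A + B| = 15

A + B = {-1, 0, 1, 2, 3, 4, 5, 7, 8, 9, 10, 11, 12, 13, 18}


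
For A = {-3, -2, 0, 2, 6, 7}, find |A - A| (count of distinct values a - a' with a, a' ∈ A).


A - A = {a - a' : a, a' ∈ A}; |A| = 6.
Bounds: 2|A|-1 ≤ |A - A| ≤ |A|² - |A| + 1, i.e. 11 ≤ |A - A| ≤ 31.
Note: 0 ∈ A - A always (from a - a). The set is symmetric: if d ∈ A - A then -d ∈ A - A.
Enumerate nonzero differences d = a - a' with a > a' (then include -d):
Positive differences: {1, 2, 3, 4, 5, 6, 7, 8, 9, 10}
Full difference set: {0} ∪ (positive diffs) ∪ (negative diffs).
|A - A| = 1 + 2·10 = 21 (matches direct enumeration: 21).

|A - A| = 21


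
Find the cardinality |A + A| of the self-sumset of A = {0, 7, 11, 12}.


A + A = {a + a' : a, a' ∈ A}; |A| = 4.
General bounds: 2|A| - 1 ≤ |A + A| ≤ |A|(|A|+1)/2, i.e. 7 ≤ |A + A| ≤ 10.
Lower bound 2|A|-1 is attained iff A is an arithmetic progression.
Enumerate sums a + a' for a ≤ a' (symmetric, so this suffices):
a = 0: 0+0=0, 0+7=7, 0+11=11, 0+12=12
a = 7: 7+7=14, 7+11=18, 7+12=19
a = 11: 11+11=22, 11+12=23
a = 12: 12+12=24
Distinct sums: {0, 7, 11, 12, 14, 18, 19, 22, 23, 24}
|A + A| = 10

|A + A| = 10


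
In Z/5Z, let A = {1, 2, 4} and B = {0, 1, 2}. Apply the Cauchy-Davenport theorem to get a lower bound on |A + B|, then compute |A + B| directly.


Cauchy-Davenport: |A + B| ≥ min(p, |A| + |B| - 1) for A, B nonempty in Z/pZ.
|A| = 3, |B| = 3, p = 5.
CD lower bound = min(5, 3 + 3 - 1) = min(5, 5) = 5.
Compute A + B mod 5 directly:
a = 1: 1+0=1, 1+1=2, 1+2=3
a = 2: 2+0=2, 2+1=3, 2+2=4
a = 4: 4+0=4, 4+1=0, 4+2=1
A + B = {0, 1, 2, 3, 4}, so |A + B| = 5.
Verify: 5 ≥ 5? Yes ✓.

CD lower bound = 5, actual |A + B| = 5.


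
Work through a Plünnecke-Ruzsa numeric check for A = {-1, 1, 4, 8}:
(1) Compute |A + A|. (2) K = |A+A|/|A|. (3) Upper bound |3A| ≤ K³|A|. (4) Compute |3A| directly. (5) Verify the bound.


|A| = 4.
Step 1: Compute A + A by enumerating all 16 pairs.
A + A = {-2, 0, 2, 3, 5, 7, 8, 9, 12, 16}, so |A + A| = 10.
Step 2: Doubling constant K = |A + A|/|A| = 10/4 = 10/4 ≈ 2.5000.
Step 3: Plünnecke-Ruzsa gives |3A| ≤ K³·|A| = (2.5000)³ · 4 ≈ 62.5000.
Step 4: Compute 3A = A + A + A directly by enumerating all triples (a,b,c) ∈ A³; |3A| = 19.
Step 5: Check 19 ≤ 62.5000? Yes ✓.

K = 10/4, Plünnecke-Ruzsa bound K³|A| ≈ 62.5000, |3A| = 19, inequality holds.


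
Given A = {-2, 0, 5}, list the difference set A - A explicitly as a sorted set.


A - A = {a - a' : a, a' ∈ A}.
Compute a - a' for each ordered pair (a, a'):
a = -2: -2--2=0, -2-0=-2, -2-5=-7
a = 0: 0--2=2, 0-0=0, 0-5=-5
a = 5: 5--2=7, 5-0=5, 5-5=0
Collecting distinct values (and noting 0 appears from a-a):
A - A = {-7, -5, -2, 0, 2, 5, 7}
|A - A| = 7

A - A = {-7, -5, -2, 0, 2, 5, 7}


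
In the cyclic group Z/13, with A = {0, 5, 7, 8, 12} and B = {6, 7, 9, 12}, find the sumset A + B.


Work in Z/13Z: reduce every sum a + b modulo 13.
Enumerate all 20 pairs:
a = 0: 0+6=6, 0+7=7, 0+9=9, 0+12=12
a = 5: 5+6=11, 5+7=12, 5+9=1, 5+12=4
a = 7: 7+6=0, 7+7=1, 7+9=3, 7+12=6
a = 8: 8+6=1, 8+7=2, 8+9=4, 8+12=7
a = 12: 12+6=5, 12+7=6, 12+9=8, 12+12=11
Distinct residues collected: {0, 1, 2, 3, 4, 5, 6, 7, 8, 9, 11, 12}
|A + B| = 12 (out of 13 total residues).

A + B = {0, 1, 2, 3, 4, 5, 6, 7, 8, 9, 11, 12}


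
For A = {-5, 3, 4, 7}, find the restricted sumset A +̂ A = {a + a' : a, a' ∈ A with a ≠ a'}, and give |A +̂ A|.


Restricted sumset: A +̂ A = {a + a' : a ∈ A, a' ∈ A, a ≠ a'}.
Equivalently, take A + A and drop any sum 2a that is achievable ONLY as a + a for a ∈ A (i.e. sums representable only with equal summands).
Enumerate pairs (a, a') with a < a' (symmetric, so each unordered pair gives one sum; this covers all a ≠ a'):
  -5 + 3 = -2
  -5 + 4 = -1
  -5 + 7 = 2
  3 + 4 = 7
  3 + 7 = 10
  4 + 7 = 11
Collected distinct sums: {-2, -1, 2, 7, 10, 11}
|A +̂ A| = 6
(Reference bound: |A +̂ A| ≥ 2|A| - 3 for |A| ≥ 2, with |A| = 4 giving ≥ 5.)

|A +̂ A| = 6


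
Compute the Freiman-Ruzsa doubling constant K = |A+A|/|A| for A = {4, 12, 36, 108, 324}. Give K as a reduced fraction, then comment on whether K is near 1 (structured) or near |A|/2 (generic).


|A| = 5.
Compute A + A by enumerating all 25 pairs.
A + A = {8, 16, 24, 40, 48, 72, 112, 120, 144, 216, 328, 336, 360, 432, 648}, so |A + A| = 15.
K = |A + A| / |A| = 15/5 = 3/1 ≈ 3.0000.
Reference: AP of size 5 gives K = 9/5 ≈ 1.8000; a fully generic set of size 5 gives K ≈ 3.0000.

|A| = 5, |A + A| = 15, K = 15/5 = 3/1.


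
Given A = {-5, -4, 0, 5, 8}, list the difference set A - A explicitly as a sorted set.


A - A = {a - a' : a, a' ∈ A}.
Compute a - a' for each ordered pair (a, a'):
a = -5: -5--5=0, -5--4=-1, -5-0=-5, -5-5=-10, -5-8=-13
a = -4: -4--5=1, -4--4=0, -4-0=-4, -4-5=-9, -4-8=-12
a = 0: 0--5=5, 0--4=4, 0-0=0, 0-5=-5, 0-8=-8
a = 5: 5--5=10, 5--4=9, 5-0=5, 5-5=0, 5-8=-3
a = 8: 8--5=13, 8--4=12, 8-0=8, 8-5=3, 8-8=0
Collecting distinct values (and noting 0 appears from a-a):
A - A = {-13, -12, -10, -9, -8, -5, -4, -3, -1, 0, 1, 3, 4, 5, 8, 9, 10, 12, 13}
|A - A| = 19

A - A = {-13, -12, -10, -9, -8, -5, -4, -3, -1, 0, 1, 3, 4, 5, 8, 9, 10, 12, 13}


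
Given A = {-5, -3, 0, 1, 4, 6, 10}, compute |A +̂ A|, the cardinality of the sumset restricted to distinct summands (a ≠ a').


Restricted sumset: A +̂ A = {a + a' : a ∈ A, a' ∈ A, a ≠ a'}.
Equivalently, take A + A and drop any sum 2a that is achievable ONLY as a + a for a ∈ A (i.e. sums representable only with equal summands).
Enumerate pairs (a, a') with a < a' (symmetric, so each unordered pair gives one sum; this covers all a ≠ a'):
  -5 + -3 = -8
  -5 + 0 = -5
  -5 + 1 = -4
  -5 + 4 = -1
  -5 + 6 = 1
  -5 + 10 = 5
  -3 + 0 = -3
  -3 + 1 = -2
  -3 + 4 = 1
  -3 + 6 = 3
  -3 + 10 = 7
  0 + 1 = 1
  0 + 4 = 4
  0 + 6 = 6
  0 + 10 = 10
  1 + 4 = 5
  1 + 6 = 7
  1 + 10 = 11
  4 + 6 = 10
  4 + 10 = 14
  6 + 10 = 16
Collected distinct sums: {-8, -5, -4, -3, -2, -1, 1, 3, 4, 5, 6, 7, 10, 11, 14, 16}
|A +̂ A| = 16
(Reference bound: |A +̂ A| ≥ 2|A| - 3 for |A| ≥ 2, with |A| = 7 giving ≥ 11.)

|A +̂ A| = 16


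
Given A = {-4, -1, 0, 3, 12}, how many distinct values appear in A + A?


A + A = {a + a' : a, a' ∈ A}; |A| = 5.
General bounds: 2|A| - 1 ≤ |A + A| ≤ |A|(|A|+1)/2, i.e. 9 ≤ |A + A| ≤ 15.
Lower bound 2|A|-1 is attained iff A is an arithmetic progression.
Enumerate sums a + a' for a ≤ a' (symmetric, so this suffices):
a = -4: -4+-4=-8, -4+-1=-5, -4+0=-4, -4+3=-1, -4+12=8
a = -1: -1+-1=-2, -1+0=-1, -1+3=2, -1+12=11
a = 0: 0+0=0, 0+3=3, 0+12=12
a = 3: 3+3=6, 3+12=15
a = 12: 12+12=24
Distinct sums: {-8, -5, -4, -2, -1, 0, 2, 3, 6, 8, 11, 12, 15, 24}
|A + A| = 14

|A + A| = 14


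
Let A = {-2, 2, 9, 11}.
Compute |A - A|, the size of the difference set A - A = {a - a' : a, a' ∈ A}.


A - A = {a - a' : a, a' ∈ A}; |A| = 4.
Bounds: 2|A|-1 ≤ |A - A| ≤ |A|² - |A| + 1, i.e. 7 ≤ |A - A| ≤ 13.
Note: 0 ∈ A - A always (from a - a). The set is symmetric: if d ∈ A - A then -d ∈ A - A.
Enumerate nonzero differences d = a - a' with a > a' (then include -d):
Positive differences: {2, 4, 7, 9, 11, 13}
Full difference set: {0} ∪ (positive diffs) ∪ (negative diffs).
|A - A| = 1 + 2·6 = 13 (matches direct enumeration: 13).

|A - A| = 13


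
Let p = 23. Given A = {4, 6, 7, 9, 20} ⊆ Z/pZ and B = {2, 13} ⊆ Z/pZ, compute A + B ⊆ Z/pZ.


Work in Z/23Z: reduce every sum a + b modulo 23.
Enumerate all 10 pairs:
a = 4: 4+2=6, 4+13=17
a = 6: 6+2=8, 6+13=19
a = 7: 7+2=9, 7+13=20
a = 9: 9+2=11, 9+13=22
a = 20: 20+2=22, 20+13=10
Distinct residues collected: {6, 8, 9, 10, 11, 17, 19, 20, 22}
|A + B| = 9 (out of 23 total residues).

A + B = {6, 8, 9, 10, 11, 17, 19, 20, 22}


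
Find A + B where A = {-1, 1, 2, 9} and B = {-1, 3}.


A + B = {a + b : a ∈ A, b ∈ B}.
Enumerate all |A|·|B| = 4·2 = 8 pairs (a, b) and collect distinct sums.
a = -1: -1+-1=-2, -1+3=2
a = 1: 1+-1=0, 1+3=4
a = 2: 2+-1=1, 2+3=5
a = 9: 9+-1=8, 9+3=12
Collecting distinct sums: A + B = {-2, 0, 1, 2, 4, 5, 8, 12}
|A + B| = 8

A + B = {-2, 0, 1, 2, 4, 5, 8, 12}


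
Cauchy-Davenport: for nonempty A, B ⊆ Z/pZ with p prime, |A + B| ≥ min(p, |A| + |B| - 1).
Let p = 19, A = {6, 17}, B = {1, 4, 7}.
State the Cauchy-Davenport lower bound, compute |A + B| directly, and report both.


Cauchy-Davenport: |A + B| ≥ min(p, |A| + |B| - 1) for A, B nonempty in Z/pZ.
|A| = 2, |B| = 3, p = 19.
CD lower bound = min(19, 2 + 3 - 1) = min(19, 4) = 4.
Compute A + B mod 19 directly:
a = 6: 6+1=7, 6+4=10, 6+7=13
a = 17: 17+1=18, 17+4=2, 17+7=5
A + B = {2, 5, 7, 10, 13, 18}, so |A + B| = 6.
Verify: 6 ≥ 4? Yes ✓.

CD lower bound = 4, actual |A + B| = 6.


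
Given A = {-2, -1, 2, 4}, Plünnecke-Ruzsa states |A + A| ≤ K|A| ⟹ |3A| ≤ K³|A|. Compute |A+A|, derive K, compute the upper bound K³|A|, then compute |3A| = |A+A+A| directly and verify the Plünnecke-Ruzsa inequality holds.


|A| = 4.
Step 1: Compute A + A by enumerating all 16 pairs.
A + A = {-4, -3, -2, 0, 1, 2, 3, 4, 6, 8}, so |A + A| = 10.
Step 2: Doubling constant K = |A + A|/|A| = 10/4 = 10/4 ≈ 2.5000.
Step 3: Plünnecke-Ruzsa gives |3A| ≤ K³·|A| = (2.5000)³ · 4 ≈ 62.5000.
Step 4: Compute 3A = A + A + A directly by enumerating all triples (a,b,c) ∈ A³; |3A| = 17.
Step 5: Check 17 ≤ 62.5000? Yes ✓.

K = 10/4, Plünnecke-Ruzsa bound K³|A| ≈ 62.5000, |3A| = 17, inequality holds.


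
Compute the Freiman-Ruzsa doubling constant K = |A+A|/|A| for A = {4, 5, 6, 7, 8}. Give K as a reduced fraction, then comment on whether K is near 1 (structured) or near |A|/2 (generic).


|A| = 5.
Compute A + A by enumerating all 25 pairs.
A + A = {8, 9, 10, 11, 12, 13, 14, 15, 16}, so |A + A| = 9.
K = |A + A| / |A| = 9/5 (already in lowest terms) ≈ 1.8000.
Reference: AP of size 5 gives K = 9/5 ≈ 1.8000; a fully generic set of size 5 gives K ≈ 3.0000.

|A| = 5, |A + A| = 9, K = 9/5.


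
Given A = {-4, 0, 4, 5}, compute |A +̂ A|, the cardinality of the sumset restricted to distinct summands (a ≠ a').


Restricted sumset: A +̂ A = {a + a' : a ∈ A, a' ∈ A, a ≠ a'}.
Equivalently, take A + A and drop any sum 2a that is achievable ONLY as a + a for a ∈ A (i.e. sums representable only with equal summands).
Enumerate pairs (a, a') with a < a' (symmetric, so each unordered pair gives one sum; this covers all a ≠ a'):
  -4 + 0 = -4
  -4 + 4 = 0
  -4 + 5 = 1
  0 + 4 = 4
  0 + 5 = 5
  4 + 5 = 9
Collected distinct sums: {-4, 0, 1, 4, 5, 9}
|A +̂ A| = 6
(Reference bound: |A +̂ A| ≥ 2|A| - 3 for |A| ≥ 2, with |A| = 4 giving ≥ 5.)

|A +̂ A| = 6


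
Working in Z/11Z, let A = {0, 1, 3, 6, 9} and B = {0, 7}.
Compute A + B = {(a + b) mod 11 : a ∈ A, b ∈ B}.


Work in Z/11Z: reduce every sum a + b modulo 11.
Enumerate all 10 pairs:
a = 0: 0+0=0, 0+7=7
a = 1: 1+0=1, 1+7=8
a = 3: 3+0=3, 3+7=10
a = 6: 6+0=6, 6+7=2
a = 9: 9+0=9, 9+7=5
Distinct residues collected: {0, 1, 2, 3, 5, 6, 7, 8, 9, 10}
|A + B| = 10 (out of 11 total residues).

A + B = {0, 1, 2, 3, 5, 6, 7, 8, 9, 10}


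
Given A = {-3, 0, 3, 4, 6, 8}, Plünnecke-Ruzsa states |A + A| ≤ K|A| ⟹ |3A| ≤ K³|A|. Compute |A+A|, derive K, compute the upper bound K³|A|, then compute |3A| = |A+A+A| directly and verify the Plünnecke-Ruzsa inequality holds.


|A| = 6.
Step 1: Compute A + A by enumerating all 36 pairs.
A + A = {-6, -3, 0, 1, 3, 4, 5, 6, 7, 8, 9, 10, 11, 12, 14, 16}, so |A + A| = 16.
Step 2: Doubling constant K = |A + A|/|A| = 16/6 = 16/6 ≈ 2.6667.
Step 3: Plünnecke-Ruzsa gives |3A| ≤ K³·|A| = (2.6667)³ · 6 ≈ 113.7778.
Step 4: Compute 3A = A + A + A directly by enumerating all triples (a,b,c) ∈ A³; |3A| = 27.
Step 5: Check 27 ≤ 113.7778? Yes ✓.

K = 16/6, Plünnecke-Ruzsa bound K³|A| ≈ 113.7778, |3A| = 27, inequality holds.


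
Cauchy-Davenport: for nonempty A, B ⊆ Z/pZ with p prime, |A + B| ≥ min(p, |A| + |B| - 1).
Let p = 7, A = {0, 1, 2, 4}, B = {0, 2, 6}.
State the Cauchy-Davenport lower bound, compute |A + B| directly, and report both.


Cauchy-Davenport: |A + B| ≥ min(p, |A| + |B| - 1) for A, B nonempty in Z/pZ.
|A| = 4, |B| = 3, p = 7.
CD lower bound = min(7, 4 + 3 - 1) = min(7, 6) = 6.
Compute A + B mod 7 directly:
a = 0: 0+0=0, 0+2=2, 0+6=6
a = 1: 1+0=1, 1+2=3, 1+6=0
a = 2: 2+0=2, 2+2=4, 2+6=1
a = 4: 4+0=4, 4+2=6, 4+6=3
A + B = {0, 1, 2, 3, 4, 6}, so |A + B| = 6.
Verify: 6 ≥ 6? Yes ✓.

CD lower bound = 6, actual |A + B| = 6.


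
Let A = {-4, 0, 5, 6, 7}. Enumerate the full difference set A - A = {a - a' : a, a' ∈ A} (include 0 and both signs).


A - A = {a - a' : a, a' ∈ A}.
Compute a - a' for each ordered pair (a, a'):
a = -4: -4--4=0, -4-0=-4, -4-5=-9, -4-6=-10, -4-7=-11
a = 0: 0--4=4, 0-0=0, 0-5=-5, 0-6=-6, 0-7=-7
a = 5: 5--4=9, 5-0=5, 5-5=0, 5-6=-1, 5-7=-2
a = 6: 6--4=10, 6-0=6, 6-5=1, 6-6=0, 6-7=-1
a = 7: 7--4=11, 7-0=7, 7-5=2, 7-6=1, 7-7=0
Collecting distinct values (and noting 0 appears from a-a):
A - A = {-11, -10, -9, -7, -6, -5, -4, -2, -1, 0, 1, 2, 4, 5, 6, 7, 9, 10, 11}
|A - A| = 19

A - A = {-11, -10, -9, -7, -6, -5, -4, -2, -1, 0, 1, 2, 4, 5, 6, 7, 9, 10, 11}


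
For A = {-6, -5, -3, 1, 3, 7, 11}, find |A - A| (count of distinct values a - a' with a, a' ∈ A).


A - A = {a - a' : a, a' ∈ A}; |A| = 7.
Bounds: 2|A|-1 ≤ |A - A| ≤ |A|² - |A| + 1, i.e. 13 ≤ |A - A| ≤ 43.
Note: 0 ∈ A - A always (from a - a). The set is symmetric: if d ∈ A - A then -d ∈ A - A.
Enumerate nonzero differences d = a - a' with a > a' (then include -d):
Positive differences: {1, 2, 3, 4, 6, 7, 8, 9, 10, 12, 13, 14, 16, 17}
Full difference set: {0} ∪ (positive diffs) ∪ (negative diffs).
|A - A| = 1 + 2·14 = 29 (matches direct enumeration: 29).

|A - A| = 29


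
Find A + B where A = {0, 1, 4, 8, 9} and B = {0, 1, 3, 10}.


A + B = {a + b : a ∈ A, b ∈ B}.
Enumerate all |A|·|B| = 5·4 = 20 pairs (a, b) and collect distinct sums.
a = 0: 0+0=0, 0+1=1, 0+3=3, 0+10=10
a = 1: 1+0=1, 1+1=2, 1+3=4, 1+10=11
a = 4: 4+0=4, 4+1=5, 4+3=7, 4+10=14
a = 8: 8+0=8, 8+1=9, 8+3=11, 8+10=18
a = 9: 9+0=9, 9+1=10, 9+3=12, 9+10=19
Collecting distinct sums: A + B = {0, 1, 2, 3, 4, 5, 7, 8, 9, 10, 11, 12, 14, 18, 19}
|A + B| = 15

A + B = {0, 1, 2, 3, 4, 5, 7, 8, 9, 10, 11, 12, 14, 18, 19}


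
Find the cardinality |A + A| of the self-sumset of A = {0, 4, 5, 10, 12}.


A + A = {a + a' : a, a' ∈ A}; |A| = 5.
General bounds: 2|A| - 1 ≤ |A + A| ≤ |A|(|A|+1)/2, i.e. 9 ≤ |A + A| ≤ 15.
Lower bound 2|A|-1 is attained iff A is an arithmetic progression.
Enumerate sums a + a' for a ≤ a' (symmetric, so this suffices):
a = 0: 0+0=0, 0+4=4, 0+5=5, 0+10=10, 0+12=12
a = 4: 4+4=8, 4+5=9, 4+10=14, 4+12=16
a = 5: 5+5=10, 5+10=15, 5+12=17
a = 10: 10+10=20, 10+12=22
a = 12: 12+12=24
Distinct sums: {0, 4, 5, 8, 9, 10, 12, 14, 15, 16, 17, 20, 22, 24}
|A + A| = 14

|A + A| = 14


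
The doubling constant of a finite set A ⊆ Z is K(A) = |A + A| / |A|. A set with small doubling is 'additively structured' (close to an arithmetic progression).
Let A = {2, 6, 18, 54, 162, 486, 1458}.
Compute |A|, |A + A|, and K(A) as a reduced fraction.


|A| = 7.
Compute A + A by enumerating all 49 pairs.
A + A = {4, 8, 12, 20, 24, 36, 56, 60, 72, 108, 164, 168, 180, 216, 324, 488, 492, 504, 540, 648, 972, 1460, 1464, 1476, 1512, 1620, 1944, 2916}, so |A + A| = 28.
K = |A + A| / |A| = 28/7 = 4/1 ≈ 4.0000.
Reference: AP of size 7 gives K = 13/7 ≈ 1.8571; a fully generic set of size 7 gives K ≈ 4.0000.

|A| = 7, |A + A| = 28, K = 28/7 = 4/1.


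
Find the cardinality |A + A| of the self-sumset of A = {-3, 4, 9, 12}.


A + A = {a + a' : a, a' ∈ A}; |A| = 4.
General bounds: 2|A| - 1 ≤ |A + A| ≤ |A|(|A|+1)/2, i.e. 7 ≤ |A + A| ≤ 10.
Lower bound 2|A|-1 is attained iff A is an arithmetic progression.
Enumerate sums a + a' for a ≤ a' (symmetric, so this suffices):
a = -3: -3+-3=-6, -3+4=1, -3+9=6, -3+12=9
a = 4: 4+4=8, 4+9=13, 4+12=16
a = 9: 9+9=18, 9+12=21
a = 12: 12+12=24
Distinct sums: {-6, 1, 6, 8, 9, 13, 16, 18, 21, 24}
|A + A| = 10

|A + A| = 10


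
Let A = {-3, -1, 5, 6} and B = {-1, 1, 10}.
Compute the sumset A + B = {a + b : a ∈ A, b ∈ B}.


A + B = {a + b : a ∈ A, b ∈ B}.
Enumerate all |A|·|B| = 4·3 = 12 pairs (a, b) and collect distinct sums.
a = -3: -3+-1=-4, -3+1=-2, -3+10=7
a = -1: -1+-1=-2, -1+1=0, -1+10=9
a = 5: 5+-1=4, 5+1=6, 5+10=15
a = 6: 6+-1=5, 6+1=7, 6+10=16
Collecting distinct sums: A + B = {-4, -2, 0, 4, 5, 6, 7, 9, 15, 16}
|A + B| = 10

A + B = {-4, -2, 0, 4, 5, 6, 7, 9, 15, 16}


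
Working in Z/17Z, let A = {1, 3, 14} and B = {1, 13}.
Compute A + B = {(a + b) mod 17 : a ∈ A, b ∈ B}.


Work in Z/17Z: reduce every sum a + b modulo 17.
Enumerate all 6 pairs:
a = 1: 1+1=2, 1+13=14
a = 3: 3+1=4, 3+13=16
a = 14: 14+1=15, 14+13=10
Distinct residues collected: {2, 4, 10, 14, 15, 16}
|A + B| = 6 (out of 17 total residues).

A + B = {2, 4, 10, 14, 15, 16}


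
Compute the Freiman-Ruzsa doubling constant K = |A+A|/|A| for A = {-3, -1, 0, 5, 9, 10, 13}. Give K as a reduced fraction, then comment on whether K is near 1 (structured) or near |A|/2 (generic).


|A| = 7.
Compute A + A by enumerating all 49 pairs.
A + A = {-6, -4, -3, -2, -1, 0, 2, 4, 5, 6, 7, 8, 9, 10, 12, 13, 14, 15, 18, 19, 20, 22, 23, 26}, so |A + A| = 24.
K = |A + A| / |A| = 24/7 (already in lowest terms) ≈ 3.4286.
Reference: AP of size 7 gives K = 13/7 ≈ 1.8571; a fully generic set of size 7 gives K ≈ 4.0000.

|A| = 7, |A + A| = 24, K = 24/7.


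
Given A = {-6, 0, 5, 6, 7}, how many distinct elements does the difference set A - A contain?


A - A = {a - a' : a, a' ∈ A}; |A| = 5.
Bounds: 2|A|-1 ≤ |A - A| ≤ |A|² - |A| + 1, i.e. 9 ≤ |A - A| ≤ 21.
Note: 0 ∈ A - A always (from a - a). The set is symmetric: if d ∈ A - A then -d ∈ A - A.
Enumerate nonzero differences d = a - a' with a > a' (then include -d):
Positive differences: {1, 2, 5, 6, 7, 11, 12, 13}
Full difference set: {0} ∪ (positive diffs) ∪ (negative diffs).
|A - A| = 1 + 2·8 = 17 (matches direct enumeration: 17).

|A - A| = 17


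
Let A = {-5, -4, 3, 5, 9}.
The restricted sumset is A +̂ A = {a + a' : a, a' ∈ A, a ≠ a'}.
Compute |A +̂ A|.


Restricted sumset: A +̂ A = {a + a' : a ∈ A, a' ∈ A, a ≠ a'}.
Equivalently, take A + A and drop any sum 2a that is achievable ONLY as a + a for a ∈ A (i.e. sums representable only with equal summands).
Enumerate pairs (a, a') with a < a' (symmetric, so each unordered pair gives one sum; this covers all a ≠ a'):
  -5 + -4 = -9
  -5 + 3 = -2
  -5 + 5 = 0
  -5 + 9 = 4
  -4 + 3 = -1
  -4 + 5 = 1
  -4 + 9 = 5
  3 + 5 = 8
  3 + 9 = 12
  5 + 9 = 14
Collected distinct sums: {-9, -2, -1, 0, 1, 4, 5, 8, 12, 14}
|A +̂ A| = 10
(Reference bound: |A +̂ A| ≥ 2|A| - 3 for |A| ≥ 2, with |A| = 5 giving ≥ 7.)

|A +̂ A| = 10


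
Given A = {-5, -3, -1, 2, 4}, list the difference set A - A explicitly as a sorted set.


A - A = {a - a' : a, a' ∈ A}.
Compute a - a' for each ordered pair (a, a'):
a = -5: -5--5=0, -5--3=-2, -5--1=-4, -5-2=-7, -5-4=-9
a = -3: -3--5=2, -3--3=0, -3--1=-2, -3-2=-5, -3-4=-7
a = -1: -1--5=4, -1--3=2, -1--1=0, -1-2=-3, -1-4=-5
a = 2: 2--5=7, 2--3=5, 2--1=3, 2-2=0, 2-4=-2
a = 4: 4--5=9, 4--3=7, 4--1=5, 4-2=2, 4-4=0
Collecting distinct values (and noting 0 appears from a-a):
A - A = {-9, -7, -5, -4, -3, -2, 0, 2, 3, 4, 5, 7, 9}
|A - A| = 13

A - A = {-9, -7, -5, -4, -3, -2, 0, 2, 3, 4, 5, 7, 9}
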